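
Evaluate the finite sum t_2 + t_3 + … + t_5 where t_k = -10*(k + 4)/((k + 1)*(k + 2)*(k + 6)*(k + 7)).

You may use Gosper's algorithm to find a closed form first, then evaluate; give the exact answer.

r(k) = (k + 1)*(k + 5)*(k + 6)/((k + 3)*(k + 4)*(k + 8)) after simplifying.
Factor: A=k + 1; B=k + 8; C=k**4 + 16*k**3 + 95*k**2 + 248*k + 240.
Solve (k + 1)·f(k+1) − (k + 7)·f(k) = k**4 + 16*k**3 + 95*k**2 + 248*k + 240.
From deg A=1, deg B=1, deg C=4: d=6.
Match coefficients ⇒ f(k) = k*(k + 2)*(k + 3)*(k + 4)*(k + 5)*(k + 7)/12.
R(k) = B(k−1)·f(k)/C(k) = k*(k + 2)*(k + 7)**2/(12*(k + 4)); s_k = R·t_k = 5*k*(-k - 7)/(6*(k**2 + 7*k + 6)).
Check: Δs_k = 10*(-k - 4)/(k**4 + 16*k**3 + 83*k**2 + 152*k + 84). ✓
Telescoping: Σ = s_(6) − s_(2) = -65/84 − (-5/8) = -25/168.

Σ = -25/168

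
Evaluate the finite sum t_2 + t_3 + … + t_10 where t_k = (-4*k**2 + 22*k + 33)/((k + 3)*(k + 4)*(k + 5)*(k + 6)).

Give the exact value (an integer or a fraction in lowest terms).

Σ = 15/224

r(k) = (k + 3)*(22*k - 4*(k + 1)**2 + 55)/((k + 7)*(-4*k**2 + 22*k + 33)) after simplifying.
Take A(k)=k + 3, B(k)=k + 7, C(k)=k**2 - 11*k/2 - 33/4.
Key eq: (k + 3)·f(k+1) = (k + 6)·f(k) + (k**2 - 11*k/2 - 33/4).
Bound: deg f ≤ 3.
Match coefficients ⇒ f(k) = -k*(k**2 + 72*k + 92)/60.
Get s_k = R·t_k = k*(k**2 + 72*k + 92)/(15*(k + 3)*(k + 4)*(k + 5)) with R(k) = B(k−1)f(k)/C(k) = -k*(k + 6)*(k**2 + 72*k + 92)/(15*(4*k**2 - 22*k - 33)).
Δs = (-4*k**2 + 22*k + 33)/(k**4 + 18*k**3 + 119*k**2 + 342*k + 360), as required.
Evaluate s at k=11 and k=2: 737/3360 and 16/105; difference 15/224.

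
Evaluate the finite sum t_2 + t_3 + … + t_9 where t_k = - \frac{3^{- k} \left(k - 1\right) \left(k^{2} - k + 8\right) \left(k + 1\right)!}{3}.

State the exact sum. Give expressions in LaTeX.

Σ = -36466228/729

The ratio is k*(k + 2)*(-k + (k + 1)**2 + 7)/(3*(k - 1)*(k**2 - k + 8)).
Normal form (A,B,C) = (k/3 + 2/3, 1, k**3 - 2*k**2 + 9*k - 8).
f must satisfy (k/3 + 2/3)·f(k+1) − (1)·f(k) = k**3 - 2*k**2 + 9*k - 8.
deg f ≤ 2 (via 1,0,3).
Solving with deg f ≤ 2: f(k) = 3*(k**2 - 3*k + 4).
So s_k = (B(k−1)f/C)·t_k = (3*(k**2 - 3*k + 4)/((k - 1)*(k**2 - k + 8)))·t_k = -(k**2 - 3*k + 4)*factorial(k + 1)/3**k.
Check: Δs_k = -(k - 1)*(k**2 - k + 8)*factorial(k + 1)/(3*3**k). ✓
Telescoping: Σ = s_(10) − s_(2) = -36467200/729 − (-4/3) = -36466228/729.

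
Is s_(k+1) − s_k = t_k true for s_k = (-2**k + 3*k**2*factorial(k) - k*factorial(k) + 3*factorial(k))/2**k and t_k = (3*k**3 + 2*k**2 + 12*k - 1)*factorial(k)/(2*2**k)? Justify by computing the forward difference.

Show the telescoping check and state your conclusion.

s_(k+1) = (-2*2**k + 3*k**3*factorial(k) + 8*k**2*factorial(k) + 10*k*factorial(k) + 5*factorial(k))/(2*2**k)
s_(k+1) − s_k = (3*k**3 + 2*k**2 + 12*k - 1)*factorial(k)/(2*2**k)
(s_(k+1) − s_k) − t_k = 0

valid (s_(k+1) − s_k reduces to t_k)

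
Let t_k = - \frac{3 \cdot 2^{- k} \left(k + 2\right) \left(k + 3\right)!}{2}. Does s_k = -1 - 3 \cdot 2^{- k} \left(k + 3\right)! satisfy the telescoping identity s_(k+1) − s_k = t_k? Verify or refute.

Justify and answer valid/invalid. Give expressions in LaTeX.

s_(k+1) = -3*2**(-k - 1)*factorial(k + 4) - 1
s_(k+1) − s_k = -3*(k + 2)*factorial(k + 3)/(2*2**k)
(s_(k+1) − s_k) − t_k = 0

valid (s_(k+1) − s_k reduces to t_k)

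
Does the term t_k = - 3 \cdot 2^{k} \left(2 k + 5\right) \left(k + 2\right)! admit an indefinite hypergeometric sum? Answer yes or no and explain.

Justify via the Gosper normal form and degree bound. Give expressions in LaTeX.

Yes. s_k = - 3 \cdot 2^{k} \left(k + 2\right)!.

Ratio r(k) = 2*(k + 3)*(2*k + 7)/(2*k + 5).
Normal form (A,B,C) = (2*k + 6, 1, k + 5/2).
Solve (2*k + 6)·f(k+1) − (1)·f(k) = k + 5/2.
d = 0 from the (1,0,1) case.
Solve for f: f(k) = 1/2 (degree 0 ≤ 0).
So s_k = (B(k−1)f/C)·t_k = (1/(2*k + 5))·t_k = -3*2**k*factorial(k + 2).
Check: Δs_k = -3*2**k*(2*k + 5)*factorial(k + 2). ✓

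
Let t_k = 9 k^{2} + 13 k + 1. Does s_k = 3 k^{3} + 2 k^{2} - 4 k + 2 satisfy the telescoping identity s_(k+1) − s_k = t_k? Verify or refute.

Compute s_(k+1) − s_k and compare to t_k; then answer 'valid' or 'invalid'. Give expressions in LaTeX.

valid; difference matches t_k

s_(k+1) = 3*k**3 + 11*k**2 + 9*k + 3
s_(k+1) − s_k = 9*k**2 + 13*k + 1
(s_(k+1) − s_k) − t_k = 0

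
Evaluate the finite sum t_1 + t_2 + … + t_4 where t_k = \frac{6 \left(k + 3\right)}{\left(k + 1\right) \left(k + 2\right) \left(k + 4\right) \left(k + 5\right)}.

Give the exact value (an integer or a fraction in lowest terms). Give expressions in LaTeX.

The ratio is (k + 1)*(k + 4)**2/((k + 3)**2*(k + 6)).
Gosper form: A/B · C(k+1)/C(k) with A=k + 1, B=k + 6, C=k**2 + 6*k + 9.
Set up (k + 1)·f(k+1) − (k + 5)·f(k) − (k**2 + 6*k + 9) = 0.
From deg A=1, deg B=1, deg C=2: d=4.
A polynomial solution: f(k) = k*(k + 2)*(k + 3)*(k + 5)/8.
Certificate R = B(k−1)f/C = k*(k + 2)*(k + 5)**2/(8*(k + 3)) gives s_k = 3*k*(k + 5)/(4*(k**2 + 5*k + 4)).
Δs = 6*(k + 3)/(k**4 + 12*k**3 + 49*k**2 + 78*k + 40), as required.
Telescoping: Σ = s_(5) − s_(1) = 25/36 − (9/20) = 11/45.

Σ = 11/45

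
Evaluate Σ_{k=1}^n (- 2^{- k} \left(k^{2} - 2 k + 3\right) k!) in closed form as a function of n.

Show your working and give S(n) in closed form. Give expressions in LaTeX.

S(n) = 2^{- n} \left(- 2^{n} - n^{2} n! + n!\right)

Ratio r(k) = (k**3 + k**2 + 2*k + 2)/(2*(k**2 - 2*k + 3)).
Take A(k)=k/2 + 1/2, B(k)=1, C(k)=k**2 - 2*k + 3.
Need (k/2 + 1/2)·f(k+1) − (1)·f(k) = k**2 - 2*k + 3.
From deg A=1, deg B=0, deg C=2: d=1.
Coefficient equations give f(k) = 2*(k - 2).
Then R = B(k−1)f/C = 2*(k - 2)/(k**2 - 2*k + 3), so s_k = R(k)·t_k = -2**(1 - k)*(k - 2)*factorial(k).
s_(k+1) − s_k = -(k**2 - 2*k + 3)*factorial(k)/2**k = t_k.
Telescope: S(n) = s_(n+1) − s_(1) = -(n - 1)*factorial(n + 1)/2**n − (1) = (-2**n - n**2*factorial(n) + factorial(n))/2**n.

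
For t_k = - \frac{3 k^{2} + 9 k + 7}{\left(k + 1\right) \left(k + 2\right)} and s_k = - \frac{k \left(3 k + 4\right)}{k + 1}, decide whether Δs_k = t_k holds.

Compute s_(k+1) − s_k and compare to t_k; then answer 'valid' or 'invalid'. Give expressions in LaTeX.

valid; difference matches t_k

s_(k+1) = -(k + 1)*(3*k + 7)/(k + 2)
s_(k+1) − s_k = (-3*k**2 - 9*k - 7)/(k**2 + 3*k + 2)
(s_(k+1) − s_k) − t_k = 0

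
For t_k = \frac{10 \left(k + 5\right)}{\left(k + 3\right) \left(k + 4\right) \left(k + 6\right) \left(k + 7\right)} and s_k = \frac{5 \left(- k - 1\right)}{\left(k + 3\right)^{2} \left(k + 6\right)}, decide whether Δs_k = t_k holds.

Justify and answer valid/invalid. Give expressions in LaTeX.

Invalid: residual \frac{10 \left(- 3 k^{2} - 27 k - 58\right)}{k^{6} + 27 k^{5} + 297 k^{4} + 1705 k^{3} + 5394 k^{2} + 8928 k + 6048} ≠ 0.

s_(k+1) = 5*(-k - 2)/((k + 4)**2*(k + 7))
s_(k+1) − s_k = 10*(k**3 + 9*k**2 + 20*k + 2)/(k**6 + 27*k**5 + 297*k**4 + 1705*k**3 + 5394*k**2 + 8928*k + 6048)
(s_(k+1) − s_k) − t_k = 10*(-3*k**2 - 27*k - 58)/(k**6 + 27*k**5 + 297*k**4 + 1705*k**3 + 5394*k**2 + 8928*k + 6048)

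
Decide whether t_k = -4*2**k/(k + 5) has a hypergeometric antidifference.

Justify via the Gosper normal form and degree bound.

Step 1: r(k) = 2*(k + 5)/(k + 6).
Take A(k)=2*k + 10, B(k)=k + 6, C(k)=1.
f must satisfy (2*k + 10)·f(k+1) − (k + 5)·f(k) = 1.
From deg A=1, deg B=1, deg C=0: d=-1.
d = -1 < 0 ⇒ no nonzero polynomial f; not summable.

No; the degree bound rules out any f.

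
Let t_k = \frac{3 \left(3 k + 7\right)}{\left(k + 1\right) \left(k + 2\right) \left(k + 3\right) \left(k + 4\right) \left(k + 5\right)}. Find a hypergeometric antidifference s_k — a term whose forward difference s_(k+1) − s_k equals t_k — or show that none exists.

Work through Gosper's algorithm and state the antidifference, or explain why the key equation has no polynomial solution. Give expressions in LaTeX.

r(k) = (k + 1)*(3*k + 10)/((k + 6)*(3*k + 7)) after simplifying.
Gosper form: A/B · C(k+1)/C(k) with A=k + 1, B=k + 6, C=k + 7/3.
Solve (k + 1)·f(k+1) − (k + 5)·f(k) = k + 7/3.
From deg A=1, deg B=1, deg C=1: d=4.
A polynomial solution: f(k) = k*(k + 2)*(k**2 + 8*k + 19)/36.
Then R = B(k−1)f/C = k*(k + 2)*(k + 5)*(k**2 + 8*k + 19)/(12*(3*k + 7)), so s_k = R(k)·t_k = k*(k**2 + 8*k + 19)/(4*(k**3 + 8*k**2 + 19*k + 12)).
Δs = 3*(3*k + 7)/(k**5 + 15*k**4 + 85*k**3 + 225*k**2 + 274*k + 120), as required.

s_k = \frac{k \left(k^{2} + 8 k + 19\right)}{4 \left(k^{3} + 8 k^{2} + 19 k + 12\right)}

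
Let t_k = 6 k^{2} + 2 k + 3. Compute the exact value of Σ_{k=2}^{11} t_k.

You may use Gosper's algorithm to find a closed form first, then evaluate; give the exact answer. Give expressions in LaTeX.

Σ = 3190

Step 1: r(k) = (6*k**2 + 14*k + 11)/(6*k**2 + 2*k + 3).
Normal form (A,B,C) = (1, 1, k**2 + k/3 + 1/2).
Need (1)·f(k+1) − (1)·f(k) = k**2 + k/3 + 1/2.
Degrees (0,0,2) ⇒ d ≤ 3.
Solving with deg f ≤ 3: f(k) = k*(2*k**2 - 2*k + 3)/6.
R(k) = B(k−1)·f(k)/C(k) = k*(2*k**2 - 2*k + 3)/(6*k**2 + 2*k + 3); s_k = R·t_k = k*(2*k**2 - 2*k + 3).
Check: Δs_k = 6*k**2 + 2*k + 3. ✓
Evaluate s at k=12 and k=2: 3204 and 14; difference 3190.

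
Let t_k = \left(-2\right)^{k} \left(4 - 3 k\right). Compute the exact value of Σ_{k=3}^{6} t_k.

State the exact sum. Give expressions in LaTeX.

Σ = -632

r(k) = 2*(1 - 3*k)/(3*k - 4) after simplifying.
So A=-2 and B=1, with C=k - 4/3.
Set up (-2)·f(k+1) − (1)·f(k) − (k - 4/3) = 0.
d = 1 from the (0,0,1) case.
Coefficient equations give f(k) = -(k - 2)/3.
So s_k = (B(k−1)f/C)·t_k = (-(k - 2)/(3*k - 4))·t_k = (-2)**k*(k - 2).
s_(k+1) − s_k = (-2)**k*(4 - 3*k) = t_k.
Σ_(k=3)^(6) t_k = s_(7) − s_(3) = -640 − (-8) = -632.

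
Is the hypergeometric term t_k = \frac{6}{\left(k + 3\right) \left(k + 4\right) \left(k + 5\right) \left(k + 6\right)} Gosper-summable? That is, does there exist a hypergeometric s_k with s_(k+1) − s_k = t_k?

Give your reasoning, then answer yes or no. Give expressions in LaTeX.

r(k) = (k + 3)/(k + 7) after simplifying.
So A=k + 3 and B=k + 7, with C=1.
f must satisfy (k + 3)·f(k+1) − (k + 6)·f(k) = 1.
d = 3 from the (1,1,0) case.
Solving with deg f ≤ 3: f(k) = k*(k**2 + 12*k + 47)/180.
Then R = B(k−1)f/C = k*(k + 6)*(k**2 + 12*k + 47)/180, so s_k = R(k)·t_k = k*(k**2 + 12*k + 47)/(30*(k + 3)*(k + 4)*(k + 5)).
Δs = 6/(k**4 + 18*k**3 + 119*k**2 + 342*k + 360), as required.

Yes. s_k = \frac{k \left(k^{2} + 12 k + 47\right)}{30 \left(k + 3\right) \left(k + 4\right) \left(k + 5\right)}.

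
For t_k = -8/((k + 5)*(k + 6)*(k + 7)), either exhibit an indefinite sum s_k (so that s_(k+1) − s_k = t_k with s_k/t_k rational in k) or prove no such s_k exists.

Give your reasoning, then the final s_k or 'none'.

r(k) = (k + 5)/(k + 8) after simplifying.
Factor: A=k + 5; B=k + 8; C=1.
f must satisfy (k + 5)·f(k+1) − (k + 7)·f(k) = 1.
From deg A=1, deg B=1, deg C=0: d=2.
Solve for f: f(k) = k*(k + 11)/60 (degree 2 ≤ 2).
So s_k = (B(k−1)f/C)·t_k = (k*(k + 7)*(k + 11)/60)·t_k = 2*k*(-k - 11)/(15*(k + 5)*(k + 6)).
Δs = -8/(k**3 + 18*k**2 + 107*k + 210), as required.

s_k = 2*k*(-k - 11)/(15*(k + 5)*(k + 6))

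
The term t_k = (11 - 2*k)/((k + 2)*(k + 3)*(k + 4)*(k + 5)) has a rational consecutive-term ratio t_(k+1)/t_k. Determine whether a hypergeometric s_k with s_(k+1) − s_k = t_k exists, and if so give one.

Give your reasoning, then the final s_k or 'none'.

s_k = k*(k**2 + 9*k + 34)/(8*(k + 2)*(k + 3)*(k + 4))

Compute t_(k+1)/t_k: get (k + 2)*(2*k - 9)/((k + 6)*(2*k - 11)).
Take A(k)=k + 2, B(k)=k + 6, C(k)=k - 11/2.
f must satisfy (k + 2)·f(k+1) − (k + 5)·f(k) = k - 11/2.
deg f ≤ 3 (via 1,1,1).
Solving with deg f ≤ 3: f(k) = -k*(k**2 + 9*k + 34)/16.
Get s_k = R·t_k = k*(k**2 + 9*k + 34)/(8*(k + 2)*(k + 3)*(k + 4)) with R(k) = B(k−1)f(k)/C(k) = -k*(k + 5)*(k**2 + 9*k + 34)/(8*(2*k - 11)).
Δs = (11 - 2*k)/(k**4 + 14*k**3 + 71*k**2 + 154*k + 120), as required.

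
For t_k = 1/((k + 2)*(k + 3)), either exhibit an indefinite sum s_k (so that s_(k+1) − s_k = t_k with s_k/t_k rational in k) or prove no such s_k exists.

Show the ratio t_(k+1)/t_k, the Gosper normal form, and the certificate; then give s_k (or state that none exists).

s_k = k/(2*(k + 2))

Ratio r(k) = (k + 2)/(k + 4).
So A=k + 2 and B=k + 4, with C=1.
Need (k + 2)·f(k+1) − (k + 3)·f(k) = 1.
Degrees (1,1,0) ⇒ d ≤ 1.
Match coefficients ⇒ f(k) = k/2.
Then R = B(k−1)f/C = k*(k + 3)/2, so s_k = R(k)·t_k = k/(2*(k + 2)).
s_(k+1) − s_k = 1/(k**2 + 5*k + 6) = t_k.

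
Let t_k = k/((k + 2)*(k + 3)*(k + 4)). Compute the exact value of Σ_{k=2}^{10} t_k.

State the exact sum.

Step 1: r(k) = (k + 1)*(k + 2)/(k*(k + 5)).
Gosper form: A/B · C(k+1)/C(k) with A=k + 2, B=k + 5, C=k.
Set up (k + 2)·f(k+1) − (k + 4)·f(k) − (k) = 0.
From deg A=1, deg B=1, deg C=1: d=2.
Solving with deg f ≤ 2: f(k) = k*(k - 1)/6.
Get s_k = R·t_k = k*(k - 1)/(6*(k + 2)*(k + 3)) with R(k) = B(k−1)f(k)/C(k) = (k - 1)*(k + 4)/6.
s_(k+1) − s_k = k/(k**3 + 9*k**2 + 26*k + 24) = t_k.
Evaluate s at k=11 and k=2: 55/546 and 1/60; difference 153/1820.

Σ = 153/1820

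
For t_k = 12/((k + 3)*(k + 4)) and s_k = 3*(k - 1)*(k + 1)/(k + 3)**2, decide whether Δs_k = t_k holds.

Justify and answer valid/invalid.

Invalid: residual 6*(k**2 - k - 16)/(k**4 + 14*k**3 + 73*k**2 + 168*k + 144) ≠ 0.

s_(k+1) = 3*k*(k + 2)/(k + 4)**2
s_(k+1) − s_k = 6*(3*k**2 + 13*k + 8)/(k**4 + 14*k**3 + 73*k**2 + 168*k + 144)
(s_(k+1) − s_k) − t_k = 6*(k**2 - k - 16)/(k**4 + 14*k**3 + 73*k**2 + 168*k + 144)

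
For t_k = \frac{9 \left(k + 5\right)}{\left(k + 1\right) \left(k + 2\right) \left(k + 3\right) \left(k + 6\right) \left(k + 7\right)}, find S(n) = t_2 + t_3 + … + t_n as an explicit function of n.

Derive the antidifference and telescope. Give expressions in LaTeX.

S(n) = \frac{n^{3} + 12 n^{2} + 41 n - 54}{32 \left(n^{3} + 12 n^{2} + 41 n + 42\right)}

t_(k+1)/t_k = (k + 1)*(k + 6)**2/((k + 4)*(k + 5)*(k + 8)).
Gosper form: A/B · C(k+1)/C(k) with A=k + 1, B=k + 8, C=k**3 + 14*k**2 + 65*k + 100.
Need (k + 1)·f(k+1) − (k + 7)·f(k) = k**3 + 14*k**2 + 65*k + 100.
d = 6 from the (1,1,3) case.
A polynomial solution: f(k) = k*(k + 3)*(k + 4)**2*(k + 5)**2/36.
Get s_k = R·t_k = k*(k**2 + 9*k + 20)/(4*(k**3 + 9*k**2 + 20*k + 12)) with R(k) = B(k−1)f(k)/C(k) = k*(k + 3)*(k + 4)*(k + 7)/36.
Δs = 9*(k + 5)/(k**5 + 19*k**4 + 131*k**3 + 401*k**2 + 540*k + 252), as required.
Σ_(k=2)^n t_k = s_(n+1) − s_(2) = ((n**3 + 12*n**2 + 41*n + 30)/(4*(n**3 + 12*n**2 + 41*n + 42))) − (7/32), i.e. (n**3 + 12*n**2 + 41*n - 54)/(32*(n**3 + 12*n**2 + 41*n + 42)).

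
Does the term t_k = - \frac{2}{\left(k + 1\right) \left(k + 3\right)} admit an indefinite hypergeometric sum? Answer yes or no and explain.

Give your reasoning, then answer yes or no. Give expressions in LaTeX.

Step 1: r(k) = (k + 1)*(k + 3)/((k + 2)*(k + 4)).
So A=k + 1 and B=k + 4, with C=k + 2.
Key eq: (k + 1)·f(k+1) = (k + 3)·f(k) + (k + 2).
Bound: deg f ≤ 2.
Match coefficients ⇒ f(k) = k*(3*k + 5)/4.
R(k) = B(k−1)·f(k)/C(k) = k*(k + 3)*(3*k + 5)/(4*(k + 2)); s_k = R·t_k = k*(-3*k - 5)/(2*(k + 1)*(k + 2)).
s_(k+1) − s_k = -2/(k**2 + 4*k + 3) = t_k.

Yes. s_k = \frac{k \left(- 3 k - 5\right)}{2 \left(k + 1\right) \left(k + 2\right)}.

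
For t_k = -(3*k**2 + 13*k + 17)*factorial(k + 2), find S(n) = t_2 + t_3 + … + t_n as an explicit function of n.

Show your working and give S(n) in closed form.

Ratio r(k) = (k + 3)*(13*k + 3*(k + 1)**2 + 30)/(3*k**2 + 13*k + 17).
A = k + 3, B = 1, C = k**2 + 13*k/3 + 17/3.
Need (k + 3)·f(k+1) − (1)·f(k) = k**2 + 13*k/3 + 17/3.
Degrees (1,0,2) ⇒ d ≤ 1.
Solving with deg f ≤ 1: f(k) = (3*k + 4)/3.
R(k) = B(k−1)·f(k)/C(k) = (3*k + 4)/(3*k**2 + 13*k + 17); s_k = R·t_k = -(3*k + 4)*factorial(k + 2).
Check: Δs_k = -(3*k**2 + 13*k + 17)*factorial(k + 2). ✓
Evaluate: s_(n+1) = -(3*n + 7)*factorial(n + 3); subtract s_(2) = -240 ⇒ S(n) = -3*n*factorial(n + 3) - 7*factorial(n + 3) + 240.

S(n) = -3*n*factorial(n + 3) - 7*factorial(n + 3) + 240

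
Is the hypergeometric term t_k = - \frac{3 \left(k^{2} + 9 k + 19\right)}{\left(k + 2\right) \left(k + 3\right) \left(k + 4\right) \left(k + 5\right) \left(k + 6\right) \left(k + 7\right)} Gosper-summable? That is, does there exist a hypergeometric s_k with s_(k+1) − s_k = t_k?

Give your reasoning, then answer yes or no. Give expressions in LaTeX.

Compute t_(k+1)/t_k: get (k + 2)*(9*k + (k + 1)**2 + 28)/((k + 8)*(k**2 + 9*k + 19)).
Normal form (A,B,C) = (k + 2, k + 8, k**2 + 9*k + 19).
f must satisfy (k + 2)·f(k+1) − (k + 7)·f(k) = k**2 + 9*k + 19.
d = 5 from the (1,1,2) case.
A polynomial solution: f(k) = k*(k + 3)*(k + 5)*(k**2 + 12*k + 44)/144.
So s_k = (B(k−1)f/C)·t_k = (k*(k + 3)*(k + 5)*(k + 7)*(k**2 + 12*k + 44)/(144*(k**2 + 9*k + 19)))·t_k = k*(-k**2 - 12*k - 44)/(48*(k**3 + 12*k**2 + 44*k + 48)).
Δs = 3*(-k**2 - 9*k - 19)/(k**6 + 27*k**5 + 295*k**4 + 1665*k**3 + 5104*k**2 + 8028*k + 5040), as required.

Yes. s_k = \frac{k \left(- k^{2} - 12 k - 44\right)}{48 \left(k^{3} + 12 k^{2} + 44 k + 48\right)}.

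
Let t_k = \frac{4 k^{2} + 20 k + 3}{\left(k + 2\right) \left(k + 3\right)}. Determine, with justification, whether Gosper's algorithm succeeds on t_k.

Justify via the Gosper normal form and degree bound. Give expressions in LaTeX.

Yes. s_k = \frac{k \left(8 k - 5\right)}{2 \left(k + 2\right)}.

Ratio r(k) = (k + 2)*(20*k + 4*(k + 1)**2 + 23)/((k + 4)*(4*k**2 + 20*k + 3)).
A = k + 2, B = k + 4, C = k**2 + 5*k + 3/4.
Set up (k + 2)·f(k+1) − (k + 3)·f(k) − (k**2 + 5*k + 3/4) = 0.
d = 2 from the (1,1,2) case.
Match coefficients ⇒ f(k) = k*(8*k - 5)/8.
Get s_k = R·t_k = k*(8*k - 5)/(2*(k + 2)) with R(k) = B(k−1)f(k)/C(k) = k*(k + 3)*(8*k - 5)/(2*(4*k**2 + 20*k + 3)).
s_(k+1) − s_k = (4*k**2 + 20*k + 3)/(k**2 + 5*k + 6) = t_k.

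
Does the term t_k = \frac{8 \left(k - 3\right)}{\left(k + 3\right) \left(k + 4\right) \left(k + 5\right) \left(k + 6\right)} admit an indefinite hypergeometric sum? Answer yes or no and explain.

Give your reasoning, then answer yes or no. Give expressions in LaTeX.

The ratio is (k - 2)*(k + 3)/((k - 3)*(k + 7)).
A = k + 3, B = k + 7, C = k - 3.
Need (k + 3)·f(k+1) − (k + 6)·f(k) = k - 3.
From deg A=1, deg B=1, deg C=1: d=3.
Solve for f: f(k) = -k*(k**2 + 12*k + 107)/120 (degree 3 ≤ 3).
Certificate R = B(k−1)f/C = -k*(k + 6)*(k**2 + 12*k + 107)/(120*(k - 3)) gives s_k = k*(-k**2 - 12*k - 107)/(15*(k + 3)*(k + 4)*(k + 5)).
Check: Δs_k = 8*(k - 3)/(k**4 + 18*k**3 + 119*k**2 + 342*k + 360). ✓

Yes. s_k = \frac{k \left(- k^{2} - 12 k - 107\right)}{15 \left(k + 3\right) \left(k + 4\right) \left(k + 5\right)}.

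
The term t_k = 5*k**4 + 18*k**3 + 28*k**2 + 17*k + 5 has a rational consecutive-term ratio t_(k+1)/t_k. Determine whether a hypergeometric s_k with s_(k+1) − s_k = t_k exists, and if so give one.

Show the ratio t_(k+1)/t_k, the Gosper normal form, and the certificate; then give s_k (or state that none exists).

r(k) = (5*k**4 + 38*k**3 + 112*k**2 + 147*k + 73)/(5*k**4 + 18*k**3 + 28*k**2 + 17*k + 5) after simplifying.
Factor: A=1; B=1; C=k**4 + 18*k**3/5 + 28*k**2/5 + 17*k/5 + 1.
f must satisfy (1)·f(k+1) − (1)·f(k) = k**4 + 18*k**3/5 + 28*k**2/5 + 17*k/5 + 1.
d = 5 from the (0,0,4) case.
Match coefficients ⇒ f(k) = k*(k**4 + 2*k**3 + 2*k**2 - k + 1)/5.
Certificate R = B(k−1)f/C = k*(k**4 + 2*k**3 + 2*k**2 - k + 1)/(5*k**4 + 18*k**3 + 28*k**2 + 17*k + 5) gives s_k = k*(k**4 + 2*k**3 + 2*k**2 - k + 1).
Verify: 5*k**4 + 18*k**3 + 28*k**2 + 17*k + 5 matches t_k.

s_k = k*(k**4 + 2*k**3 + 2*k**2 - k + 1)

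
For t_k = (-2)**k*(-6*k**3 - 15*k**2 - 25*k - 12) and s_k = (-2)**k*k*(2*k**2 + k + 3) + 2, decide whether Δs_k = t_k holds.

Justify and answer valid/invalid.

Valid — Δs_k = t_k.

s_(k+1) = -2*(-2)**k*(k + 1)*(k + 2*(k + 1)**2 + 4) + 2
s_(k+1) − s_k = (-2)**k*(-6*k**3 - 15*k**2 - 25*k - 12)
(s_(k+1) − s_k) − t_k = 0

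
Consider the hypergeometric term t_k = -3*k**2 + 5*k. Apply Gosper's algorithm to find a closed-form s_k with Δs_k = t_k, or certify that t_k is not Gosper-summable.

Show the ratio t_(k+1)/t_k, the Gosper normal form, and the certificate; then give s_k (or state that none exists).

s_k = k*(-k**2 + 4*k - 3)

The ratio is (3*k**2 + k - 2)/(k*(3*k - 5)).
Gosper form: A/B · C(k+1)/C(k) with A=1, B=1, C=k**2 - 5*k/3.
Need (1)·f(k+1) − (1)·f(k) = k**2 - 5*k/3.
Degrees (0,0,2) ⇒ d ≤ 3.
Solving with deg f ≤ 3: f(k) = k*(k - 3)*(k - 1)/3.
Then R = B(k−1)f/C = (k - 3)*(k - 1)/(3*k - 5), so s_k = R(k)·t_k = k*(-k**2 + 4*k - 3).
Verify: k*(5 - 3*k) matches t_k.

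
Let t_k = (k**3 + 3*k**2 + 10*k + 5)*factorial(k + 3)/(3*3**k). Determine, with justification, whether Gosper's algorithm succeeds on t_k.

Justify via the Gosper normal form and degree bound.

Yes. s_k = (k**2 + 1)*factorial(k + 3)/3**k.

The ratio is (k**4 + 10*k**3 + 43*k**2 + 95*k + 76)/(3*(k**3 + 3*k**2 + 10*k + 5)).
A = k/3 + 4/3, B = 1, C = k**3 + 3*k**2 + 10*k + 5.
Key eq: (k/3 + 4/3)·f(k+1) = (1)·f(k) + (k**3 + 3*k**2 + 10*k + 5).
deg f ≤ 2 (via 1,0,3).
Match coefficients ⇒ f(k) = 3*(k**2 + 1).
Get s_k = R·t_k = (k**2 + 1)*factorial(k + 3)/3**k with R(k) = B(k−1)f(k)/C(k) = 3*(k**2 + 1)/(k**3 + 3*k**2 + 10*k + 5).
s_(k+1) − s_k = (k**3 + 3*k**2 + 10*k + 5)*factorial(k + 3)/(3*3**k) = t_k.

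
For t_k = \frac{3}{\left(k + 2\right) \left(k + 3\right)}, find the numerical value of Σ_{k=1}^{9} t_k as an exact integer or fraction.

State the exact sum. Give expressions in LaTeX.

Σ = 3/4

The ratio is (k + 2)/(k + 4).
Gosper form: A/B · C(k+1)/C(k) with A=k + 2, B=k + 4, C=1.
Solve (k + 2)·f(k+1) − (k + 3)·f(k) = 1.
Degrees (1,1,0) ⇒ d ≤ 1.
Solving with deg f ≤ 1: f(k) = k/2.
Then R = B(k−1)f/C = k*(k + 3)/2, so s_k = R(k)·t_k = 3*k/(2*(k + 2)).
s_(k+1) − s_k = 3/(k**2 + 5*k + 6) = t_k.
Sum = s_(10) − s_(1); s_(10) = 5/4, s_(1) = 1/2 ⇒ 3/4.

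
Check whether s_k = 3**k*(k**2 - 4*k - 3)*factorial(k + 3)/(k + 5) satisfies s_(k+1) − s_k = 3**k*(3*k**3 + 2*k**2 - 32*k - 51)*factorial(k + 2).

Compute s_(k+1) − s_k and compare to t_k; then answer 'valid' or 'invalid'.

Invalid: residual 2*3**k*(-3*k**4 - 17*k**3 + 23*k**2 + 207*k + 252)*factorial(k + 2)/((k + 5)*(k + 6)) ≠ 0.

s_(k+1) = 3**(k + 1)*(k**2 - 2*k - 6)*factorial(k + 4)/(k + 6)
s_(k+1) − s_k = 3**k*(k + 2)*(k + 3)*(3*k**2 + 5*k - 57)*factorial(k + 3)/((k + 5)*(k + 6))
(s_(k+1) − s_k) − t_k = 2*3**k*(-3*k**4 - 17*k**3 + 23*k**2 + 207*k + 252)*factorial(k + 2)/((k + 5)*(k + 6))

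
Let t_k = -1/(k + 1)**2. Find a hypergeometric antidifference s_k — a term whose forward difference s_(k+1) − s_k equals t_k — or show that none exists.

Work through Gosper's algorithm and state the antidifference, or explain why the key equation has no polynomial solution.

not Gosper-summable; s_k does not exist

Ratio r(k) = (k + 1)**2/(k + 2)**2.
Take A(k)=k**2 + 2*k + 1, B(k)=k**2 + 4*k + 4, C(k)=1.
Key eq: (k**2 + 2*k + 1)·f(k+1) = (k**2 + 2*k + 1)·f(k) + (1).
Bound: deg f ≤ 0.
Generic f = c0 gives residual -1; -1 = 0 cannot hold, so t_k is not Gosper-summable.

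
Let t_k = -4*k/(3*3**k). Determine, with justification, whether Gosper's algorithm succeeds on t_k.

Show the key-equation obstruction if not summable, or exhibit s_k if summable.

Yes. s_k = (2*k + 1)/3**k.

r(k) = (k + 1)/(3*k) after simplifying.
So A=1/3 and B=1, with C=k.
f must satisfy (1/3)·f(k+1) − (1)·f(k) = k.
From deg A=0, deg B=0, deg C=1: d=1.
A polynomial solution: f(k) = -3*(2*k + 1)/4.
Get s_k = R·t_k = (2*k + 1)/3**k with R(k) = B(k−1)f(k)/C(k) = -3*(2*k + 1)/(4*k).
Check: Δs_k = -4*k/(3*3**k). ✓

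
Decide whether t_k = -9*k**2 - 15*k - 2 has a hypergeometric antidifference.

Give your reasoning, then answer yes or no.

Step 1: r(k) = (9*k**2 + 33*k + 26)/(9*k**2 + 15*k + 2).
Gosper form: A/B · C(k+1)/C(k) with A=1, B=1, C=k**2 + 5*k/3 + 2/9.
Solve (1)·f(k+1) − (1)·f(k) = k**2 + 5*k/3 + 2/9.
From deg A=0, deg B=0, deg C=2: d=3.
Match coefficients ⇒ f(k) = k*(3*k**2 + 3*k - 4)/9.
R(k) = B(k−1)·f(k)/C(k) = k*(3*k**2 + 3*k - 4)/(9*k**2 + 15*k + 2); s_k = R·t_k = k*(-3*k**2 - 3*k + 4).
s_(k+1) − s_k = -9*k**2 - 15*k - 2 = t_k.

Yes. s_k = k*(-3*k**2 - 3*k + 4).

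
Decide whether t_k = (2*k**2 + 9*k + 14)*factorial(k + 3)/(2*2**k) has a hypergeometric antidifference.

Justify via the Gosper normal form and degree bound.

r(k) = (k + 4)*(9*k + 2*(k + 1)**2 + 23)/(2*(2*k**2 + 9*k + 14)) after simplifying.
Normal form (A,B,C) = (k/2 + 2, 1, k**2 + 9*k/2 + 7).
Set up (k/2 + 2)·f(k+1) − (1)·f(k) − (k**2 + 9*k/2 + 7) = 0.
d = 1 from the (1,0,2) case.
Coefficient equations give f(k) = 2*k + 3.
Certificate R = B(k−1)f/C = 2*(2*k + 3)/(2*k**2 + 9*k + 14) gives s_k = (2*k + 3)*factorial(k + 3)/2**k.
Δs = (2*k**2 + 9*k + 14)*factorial(k + 3)/(2*2**k), as required.

Yes. s_k = (2*k + 3)*factorial(k + 3)/2**k.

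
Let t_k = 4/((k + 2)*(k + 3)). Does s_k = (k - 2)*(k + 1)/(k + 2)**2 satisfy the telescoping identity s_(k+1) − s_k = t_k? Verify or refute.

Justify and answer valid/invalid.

s_(k+1) = (k - 1)*(k + 2)/(k + 3)**2
s_(k+1) − s_k = (5*k**2 + 17*k + 10)/(k**4 + 10*k**3 + 37*k**2 + 60*k + 36)
(s_(k+1) − s_k) − t_k = (k**2 - 3*k - 14)/(k**4 + 10*k**3 + 37*k**2 + 60*k + 36)

Invalid: residual (k**2 - 3*k - 14)/(k**4 + 10*k**3 + 37*k**2 + 60*k + 36) ≠ 0.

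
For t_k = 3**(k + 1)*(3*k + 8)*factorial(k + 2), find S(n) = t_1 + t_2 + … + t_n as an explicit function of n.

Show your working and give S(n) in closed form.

S(n) = 9*3**n*factorial(n + 3) - 54

t_(k+1)/t_k = 3*(k + 3)*(3*k + 11)/(3*k + 8).
A = 3*k + 9, B = 1, C = k + 8/3.
f must satisfy (3*k + 9)·f(k+1) − (1)·f(k) = k + 8/3.
From deg A=1, deg B=0, deg C=1: d=0.
Match coefficients ⇒ f(k) = 1/3.
Then R = B(k−1)f/C = 1/(3*k + 8), so s_k = R(k)·t_k = 3**(k + 1)*factorial(k + 2).
s_(k+1) − s_k = 3**(k + 1)*(3*k + 8)*factorial(k + 2) = t_k.
Telescope: S(n) = s_(n+1) − s_(1) = 3**(n + 2)*factorial(n + 3) − (54) = 9*3**n*factorial(n + 3) - 54.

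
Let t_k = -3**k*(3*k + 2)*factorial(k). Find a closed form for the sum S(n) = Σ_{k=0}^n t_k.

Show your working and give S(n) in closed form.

S(n) = -3*3**n*factorial(n + 1) + 1

Step 1: r(k) = 3*(k + 1)*(3*k + 5)/(3*k + 2).
Take A(k)=3*k + 3, B(k)=1, C(k)=k + 2/3.
Set up (3*k + 3)·f(k+1) − (1)·f(k) − (k + 2/3) = 0.
From deg A=1, deg B=0, deg C=1: d=0.
Solving with deg f ≤ 0: f(k) = 1/3.
R(k) = B(k−1)·f(k)/C(k) = 1/(3*k + 2); s_k = R·t_k = -3**k*factorial(k).
Verify: -3**k*(3*k + 2)*factorial(k) matches t_k.
Σ_(k=0)^n t_k = s_(n+1) − s_(0) = (-3**(n + 1)*factorial(n + 1)) − (-1), i.e. -3*3**n*factorial(n + 1) + 1.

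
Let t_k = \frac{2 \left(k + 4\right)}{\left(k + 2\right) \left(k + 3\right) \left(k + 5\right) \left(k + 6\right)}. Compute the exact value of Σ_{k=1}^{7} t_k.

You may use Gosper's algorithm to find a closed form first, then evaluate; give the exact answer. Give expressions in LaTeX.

Compute t_(k+1)/t_k: get (k + 2)*(k + 5)**2/((k + 4)**2*(k + 7)).
Factor: A=k + 2; B=k + 7; C=k**2 + 8*k + 16.
f must satisfy (k + 2)·f(k+1) − (k + 6)·f(k) = k**2 + 8*k + 16.
Bound: deg f ≤ 4.
A polynomial solution: f(k) = k*(k + 3)*(k + 4)*(k + 7)/20.
So s_k = (B(k−1)f/C)·t_k = (k*(k + 3)*(k + 6)*(k + 7)/(20*(k + 4)))·t_k = k*(k + 7)/(10*(k**2 + 7*k + 10)).
s_(k+1) − s_k = 2*(k + 4)/(k**4 + 16*k**3 + 91*k**2 + 216*k + 180) = t_k.
Evaluate s at k=8 and k=1: 6/65 and 2/45; difference 28/585.

Σ = 28/585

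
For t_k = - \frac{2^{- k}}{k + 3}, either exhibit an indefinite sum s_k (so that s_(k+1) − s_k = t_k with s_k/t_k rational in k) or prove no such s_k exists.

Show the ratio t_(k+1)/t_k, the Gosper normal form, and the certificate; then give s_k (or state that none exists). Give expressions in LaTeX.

Ratio r(k) = (k + 3)/(2*(k + 4)).
Factor: A=k/2 + 3/2; B=k + 4; C=1.
Solve (k/2 + 3/2)·f(k+1) − (k + 3)·f(k) = 1.
deg f ≤ -1 (via 1,1,0).
Negative degree bound (-1): no f exists, t_k not Gosper-summable.

none (Gosper's algorithm certifies no s_k)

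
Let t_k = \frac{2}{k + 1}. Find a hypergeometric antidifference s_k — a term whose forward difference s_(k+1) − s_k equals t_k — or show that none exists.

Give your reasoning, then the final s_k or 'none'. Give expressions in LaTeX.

none — t_k is not Gosper-summable

Compute t_(k+1)/t_k: get (k + 1)/(k + 2).
So A=k + 1 and B=k + 2, with C=1.
Set up (k + 1)·f(k+1) − (k + 1)·f(k) − (1) = 0.
Bound: deg f ≤ 0.
Put f(k) = c0: A·f(k+1) − B(k−1)·f(k) − C = -1; need -1 = 0 — inconsistent ⇒ no f, not summable.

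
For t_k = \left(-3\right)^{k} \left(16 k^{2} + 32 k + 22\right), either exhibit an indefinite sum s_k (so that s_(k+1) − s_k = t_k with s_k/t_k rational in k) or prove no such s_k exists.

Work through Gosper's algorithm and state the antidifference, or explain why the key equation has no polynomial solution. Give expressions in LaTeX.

The ratio is 3*(-8*k**2 - 32*k - 35)/(8*k**2 + 16*k + 11).
Gosper form: A/B · C(k+1)/C(k) with A=-3, B=1, C=k**2 + 2*k + 11/8.
Set up (-3)·f(k+1) − (1)·f(k) − (k**2 + 2*k + 11/8) = 0.
deg f ≤ 2 (via 0,0,2).
Solving with deg f ≤ 2: f(k) = -(4*k**2 + 2*k + 1)/16.
Then R = B(k−1)f/C = -(4*k**2 + 2*k + 1)/(2*(8*k**2 + 16*k + 11)), so s_k = R(k)·t_k = (-3)**k*(-4*k**2 - 2*k - 1).
Verify: (-3)**k*(16*k**2 + 32*k + 22) matches t_k.

s_k = \left(-3\right)^{k} \left(- 4 k^{2} - 2 k - 1\right)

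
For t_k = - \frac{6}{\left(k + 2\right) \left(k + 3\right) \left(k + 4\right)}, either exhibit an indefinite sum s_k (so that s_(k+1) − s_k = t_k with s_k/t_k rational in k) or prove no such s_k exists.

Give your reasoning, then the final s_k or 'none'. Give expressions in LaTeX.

Ratio r(k) = (k + 2)/(k + 5).
Gosper form: A/B · C(k+1)/C(k) with A=k + 2, B=k + 5, C=1.
Need (k + 2)·f(k+1) − (k + 4)·f(k) = 1.
Degrees (1,1,0) ⇒ d ≤ 2.
Match coefficients ⇒ f(k) = k*(k + 5)/12.
Then R = B(k−1)f/C = k*(k + 4)*(k + 5)/12, so s_k = R(k)·t_k = k*(-k - 5)/(2*(k + 2)*(k + 3)).
Δs = -6/(k**3 + 9*k**2 + 26*k + 24), as required.

s_k = \frac{k \left(- k - 5\right)}{2 \left(k + 2\right) \left(k + 3\right)}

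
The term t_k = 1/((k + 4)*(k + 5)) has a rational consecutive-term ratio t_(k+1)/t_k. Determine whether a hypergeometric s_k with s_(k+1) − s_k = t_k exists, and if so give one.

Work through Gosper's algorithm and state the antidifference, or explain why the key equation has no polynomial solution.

Ratio r(k) = (k + 4)/(k + 6).
Factor: A=k + 4; B=k + 6; C=1.
Solve (k + 4)·f(k+1) − (k + 5)·f(k) = 1.
deg f ≤ 1 (via 1,1,0).
Match coefficients ⇒ f(k) = k/4.
So s_k = (B(k−1)f/C)·t_k = (k*(k + 5)/4)·t_k = k/(4*(k + 4)).
Verify: 1/(k**2 + 9*k + 20) matches t_k.

s_k = k/(4*(k + 4))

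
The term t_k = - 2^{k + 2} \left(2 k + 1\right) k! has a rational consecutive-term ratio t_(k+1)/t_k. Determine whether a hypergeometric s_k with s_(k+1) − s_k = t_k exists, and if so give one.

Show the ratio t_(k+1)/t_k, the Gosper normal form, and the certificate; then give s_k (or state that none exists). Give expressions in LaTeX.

The ratio is 2*(k + 1)*(2*k + 3)/(2*k + 1).
So A=2*k + 2 and B=1, with C=k + 1/2.
Key eq: (2*k + 2)·f(k+1) = (1)·f(k) + (k + 1/2).
d = 0 from the (1,0,1) case.
Coefficient equations give f(k) = 1/2.
So s_k = (B(k−1)f/C)·t_k = (1/(2*k + 1))·t_k = -2**(k + 2)*factorial(k).
Δs = -2**(k + 2)*(2*k + 1)*factorial(k), as required.

s_k = - 2^{k + 2} k!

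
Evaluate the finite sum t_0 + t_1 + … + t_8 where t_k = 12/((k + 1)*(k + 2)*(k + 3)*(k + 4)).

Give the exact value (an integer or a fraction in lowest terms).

Σ = 73/110

t_(k+1)/t_k = (k + 1)/(k + 5).
So A=k + 1 and B=k + 5, with C=1.
Need (k + 1)·f(k+1) − (k + 4)·f(k) = 1.
Bound: deg f ≤ 3.
Match coefficients ⇒ f(k) = k*(k**2 + 6*k + 11)/18.
So s_k = (B(k−1)f/C)·t_k = (k*(k + 4)*(k**2 + 6*k + 11)/18)·t_k = 2*k*(k**2 + 6*k + 11)/(3*(k + 1)*(k + 2)*(k + 3)).
Δs = 12/(k**4 + 10*k**3 + 35*k**2 + 50*k + 24), as required.
Telescoping: Σ = s_(9) − s_(0) = 73/110 − (0) = 73/110.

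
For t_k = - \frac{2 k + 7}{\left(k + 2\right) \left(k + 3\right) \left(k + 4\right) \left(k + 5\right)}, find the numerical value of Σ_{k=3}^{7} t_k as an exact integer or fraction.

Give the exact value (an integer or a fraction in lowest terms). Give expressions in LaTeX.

Σ = -17/840

Ratio r(k) = (k + 2)*(2*k + 9)/((k + 6)*(2*k + 7)).
Gosper form: A/B · C(k+1)/C(k) with A=k + 2, B=k + 6, C=k + 7/2.
f must satisfy (k + 2)·f(k+1) − (k + 5)·f(k) = k + 7/2.
From deg A=1, deg B=1, deg C=1: d=3.
A polynomial solution: f(k) = k*(k + 3)*(k + 6)/16.
R(k) = B(k−1)·f(k)/C(k) = k*(k + 3)*(k + 5)*(k + 6)/(8*(2*k + 7)); s_k = R·t_k = k*(-k - 6)/(8*(k**2 + 6*k + 8)).
s_(k+1) − s_k = (-2*k - 7)/(k**4 + 14*k**3 + 71*k**2 + 154*k + 120) = t_k.
Σ_(k=3)^(7) t_k = s_(8) − s_(3) = -7/60 − (-27/280) = -17/840.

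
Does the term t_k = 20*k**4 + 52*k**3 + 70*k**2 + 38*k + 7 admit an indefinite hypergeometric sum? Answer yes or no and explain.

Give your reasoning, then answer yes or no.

Yes. s_k = k*(4*k**4 + 3*k**3 + 4*k**2 - 3*k - 1).

Compute t_(k+1)/t_k: get (20*k**4 + 132*k**3 + 346*k**2 + 414*k + 187)/(20*k**4 + 52*k**3 + 70*k**2 + 38*k + 7).
Gosper form: A/B · C(k+1)/C(k) with A=1, B=1, C=k**4 + 13*k**3/5 + 7*k**2/2 + 19*k/10 + 7/20.
Need (1)·f(k+1) − (1)·f(k) = k**4 + 13*k**3/5 + 7*k**2/2 + 19*k/10 + 7/20.
Degrees (0,0,4) ⇒ d ≤ 5.
Match coefficients ⇒ f(k) = k*(4*k**4 + 3*k**3 + 4*k**2 - 3*k - 1)/20.
So s_k = (B(k−1)f/C)·t_k = (k*(4*k**4 + 3*k**3 + 4*k**2 - 3*k - 1)/(20*k**4 + 52*k**3 + 70*k**2 + 38*k + 7))·t_k = k*(4*k**4 + 3*k**3 + 4*k**2 - 3*k - 1).
s_(k+1) − s_k = 20*k**4 + 52*k**3 + 70*k**2 + 38*k + 7 = t_k.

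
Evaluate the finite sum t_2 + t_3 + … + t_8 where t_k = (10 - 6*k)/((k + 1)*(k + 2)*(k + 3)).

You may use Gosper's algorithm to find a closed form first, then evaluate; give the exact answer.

Σ = -119/330

Step 1: r(k) = (k + 1)*(3*k - 2)/((k + 4)*(3*k - 5)).
A = k + 1, B = k + 4, C = k - 5/3.
Need (k + 1)·f(k+1) − (k + 3)·f(k) = k - 5/3.
deg f ≤ 2 (via 1,1,1).
Solve for f: f(k) = -k*(k + 9)/6 (degree 2 ≤ 2).
Then R = B(k−1)f/C = -k*(k + 3)*(k + 9)/(2*(3*k - 5)), so s_k = R(k)·t_k = k*(k + 9)/((k + 1)*(k + 2)).
Δs = 2*(5 - 3*k)/(k**3 + 6*k**2 + 11*k + 6), as required.
Telescoping: Σ = s_(9) − s_(2) = 81/55 − (11/6) = -119/330.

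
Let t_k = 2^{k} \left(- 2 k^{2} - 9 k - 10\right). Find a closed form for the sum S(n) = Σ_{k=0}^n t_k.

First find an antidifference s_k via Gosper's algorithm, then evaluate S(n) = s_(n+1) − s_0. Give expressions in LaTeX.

S(n) = - 4 \cdot 2^{n} n^{2} - 10 \cdot 2^{n} n - 14 \cdot 2^{n} + 4

The ratio is 2*(2*k**2 + 13*k + 21)/(2*k**2 + 9*k + 10).
Take A(k)=2, B(k)=1, C(k)=k**2 + 9*k/2 + 5.
Need (2)·f(k+1) − (1)·f(k) = k**2 + 9*k/2 + 5.
d = 2 from the (0,0,2) case.
Coefficient equations give f(k) = (2*k**2 + k + 4)/2.
So s_k = (B(k−1)f/C)·t_k = ((2*k**2 + k + 4)/((k + 2)*(2*k + 5)))·t_k = 2**k*(-2*k**2 - k - 4).
Check: Δs_k = 2**k*(-2*k**2 - 9*k - 10). ✓
Evaluate: s_(n+1) = 2**(n + 1)*(-2*n**2 - 5*n - 7); subtract s_(0) = -4 ⇒ S(n) = -4*2**n*n**2 - 10*2**n*n - 14*2**n + 4.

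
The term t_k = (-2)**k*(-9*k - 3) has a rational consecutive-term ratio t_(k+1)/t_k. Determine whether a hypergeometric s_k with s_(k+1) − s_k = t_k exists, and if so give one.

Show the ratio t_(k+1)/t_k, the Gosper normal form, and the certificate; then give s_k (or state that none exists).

Compute t_(k+1)/t_k: get 2*(-3*k - 4)/(3*k + 1).
A = -2, B = 1, C = k + 1/3.
Need (-2)·f(k+1) − (1)·f(k) = k + 1/3.
Bound: deg f ≤ 1.
Solving with deg f ≤ 1: f(k) = -(3*k - 1)/9.
R(k) = B(k−1)·f(k)/C(k) = -(3*k - 1)/(3*(3*k + 1)); s_k = R·t_k = (-2)**k*(3*k - 1).
s_(k+1) − s_k = (-2)**k*(-9*k - 3) = t_k.

s_k = (-2)**k*(3*k - 1)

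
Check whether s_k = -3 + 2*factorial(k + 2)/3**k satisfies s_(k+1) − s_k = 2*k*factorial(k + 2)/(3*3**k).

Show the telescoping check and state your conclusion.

s_(k+1) = 2*3**(-k - 1)*factorial(k + 3) - 3
s_(k+1) − s_k = 2*k*factorial(k + 2)/(3*3**k)
(s_(k+1) − s_k) − t_k = 0

valid (s_(k+1) − s_k reduces to t_k)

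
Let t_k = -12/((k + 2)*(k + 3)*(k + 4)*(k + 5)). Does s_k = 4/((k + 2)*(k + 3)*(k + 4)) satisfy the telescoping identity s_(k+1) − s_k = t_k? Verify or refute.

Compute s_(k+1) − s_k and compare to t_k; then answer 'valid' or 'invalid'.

s_(k+1) = 4/((k + 3)*(k + 4)*(k + 5))
s_(k+1) − s_k = -12/((k + 2)*(k + 3)*(k + 4)*(k + 5))
(s_(k+1) − s_k) − t_k = 0

Valid: the claim telescopes to t_k.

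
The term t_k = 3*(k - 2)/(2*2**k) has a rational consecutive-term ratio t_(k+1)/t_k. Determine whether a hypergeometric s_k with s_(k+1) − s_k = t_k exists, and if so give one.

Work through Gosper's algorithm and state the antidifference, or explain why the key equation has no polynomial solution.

s_k = 3*(1 - k)/2**k

Compute t_(k+1)/t_k: get (k - 1)/(2*(k - 2)).
Take A(k)=1/2, B(k)=1, C(k)=k - 2.
Solve (1/2)·f(k+1) − (1)·f(k) = k - 2.
Bound: deg f ≤ 1.
A polynomial solution: f(k) = -2*(k - 1).
R(k) = B(k−1)·f(k)/C(k) = -2*(k - 1)/(k - 2); s_k = R·t_k = 3*(1 - k)/2**k.
s_(k+1) − s_k = 3*(k - 2)/(2*2**k) = t_k.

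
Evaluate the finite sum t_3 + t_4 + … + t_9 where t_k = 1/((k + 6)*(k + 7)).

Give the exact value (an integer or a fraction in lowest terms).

Σ = 7/144

r(k) = (k + 6)/(k + 8) after simplifying.
Factor: A=k + 6; B=k + 8; C=1.
Set up (k + 6)·f(k+1) − (k + 7)·f(k) − (1) = 0.
Bound: deg f ≤ 1.
Match coefficients ⇒ f(k) = k/6.
Certificate R = B(k−1)f/C = k*(k + 7)/6 gives s_k = k/(6*(k + 6)).
Verify: 1/(k**2 + 13*k + 42) matches t_k.
Telescoping: Σ = s_(10) − s_(3) = 5/48 − (1/18) = 7/144.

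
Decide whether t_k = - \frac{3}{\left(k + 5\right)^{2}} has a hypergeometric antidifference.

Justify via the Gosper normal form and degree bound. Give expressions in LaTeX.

No. Not Gosper-summable.

The ratio is (k + 5)**2/(k + 6)**2.
A = k**2 + 10*k + 25, B = k**2 + 12*k + 36, C = 1.
Set up (k**2 + 10*k + 25)·f(k+1) − (k**2 + 10*k + 25)·f(k) − (1) = 0.
Bound: deg f ≤ 0.
f = c0 ⇒ A·f(k+1) − B(k−1)·f(k) − C = -1. The system {-1 = 0} is inconsistent; no antidifference.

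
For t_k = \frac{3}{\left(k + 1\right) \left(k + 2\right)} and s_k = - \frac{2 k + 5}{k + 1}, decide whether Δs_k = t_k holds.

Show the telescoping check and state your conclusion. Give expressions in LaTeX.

s_(k+1) = (-2*k - 7)/(k + 2)
s_(k+1) − s_k = 3/(k**2 + 3*k + 2)
(s_(k+1) − s_k) − t_k = 0

valid; difference matches t_k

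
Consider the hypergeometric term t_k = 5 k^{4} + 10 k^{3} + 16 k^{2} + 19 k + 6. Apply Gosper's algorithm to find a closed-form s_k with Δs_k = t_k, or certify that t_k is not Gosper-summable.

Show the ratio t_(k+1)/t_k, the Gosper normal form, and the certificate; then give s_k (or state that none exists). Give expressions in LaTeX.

s_k = k \left(k^{4} + 2 k^{2} + 4 k - 1\right)

r(k) = (5*k**4 + 30*k**3 + 76*k**2 + 101*k + 56)/(5*k**4 + 10*k**3 + 16*k**2 + 19*k + 6) after simplifying.
So A=1 and B=1, with C=k**4 + 2*k**3 + 16*k**2/5 + 19*k/5 + 6/5.
Set up (1)·f(k+1) − (1)·f(k) − (k**4 + 2*k**3 + 16*k**2/5 + 19*k/5 + 6/5) = 0.
From deg A=0, deg B=0, deg C=4: d=5.
Coefficient equations give f(k) = k*(k**4 + 2*k**2 + 4*k - 1)/5.
Get s_k = R·t_k = k*(k**4 + 2*k**2 + 4*k - 1) with R(k) = B(k−1)f(k)/C(k) = k*(k**4 + 2*k**2 + 4*k - 1)/(5*k**4 + 10*k**3 + 16*k**2 + 19*k + 6).
Verify: 5*k**4 + 10*k**3 + 16*k**2 + 19*k + 6 matches t_k.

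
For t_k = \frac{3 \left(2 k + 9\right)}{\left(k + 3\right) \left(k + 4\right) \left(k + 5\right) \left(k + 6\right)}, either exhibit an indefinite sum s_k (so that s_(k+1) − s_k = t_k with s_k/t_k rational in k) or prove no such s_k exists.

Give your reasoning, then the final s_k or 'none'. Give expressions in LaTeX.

s_k = \frac{k \left(k + 8\right)}{5 \left(k^{2} + 8 k + 15\right)}

The ratio is (k + 3)*(2*k + 11)/((k + 7)*(2*k + 9)).
So A=k + 3 and B=k + 7, with C=k + 9/2.
f must satisfy (k + 3)·f(k+1) − (k + 6)·f(k) = k + 9/2.
Bound: deg f ≤ 3.
Solve for f: f(k) = k*(k + 4)*(k + 8)/30 (degree 3 ≤ 3).
Certificate R = B(k−1)f/C = k*(k + 4)*(k + 6)*(k + 8)/(15*(2*k + 9)) gives s_k = k*(k + 8)/(5*(k**2 + 8*k + 15)).
Verify: 3*(2*k + 9)/(k**4 + 18*k**3 + 119*k**2 + 342*k + 360) matches t_k.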